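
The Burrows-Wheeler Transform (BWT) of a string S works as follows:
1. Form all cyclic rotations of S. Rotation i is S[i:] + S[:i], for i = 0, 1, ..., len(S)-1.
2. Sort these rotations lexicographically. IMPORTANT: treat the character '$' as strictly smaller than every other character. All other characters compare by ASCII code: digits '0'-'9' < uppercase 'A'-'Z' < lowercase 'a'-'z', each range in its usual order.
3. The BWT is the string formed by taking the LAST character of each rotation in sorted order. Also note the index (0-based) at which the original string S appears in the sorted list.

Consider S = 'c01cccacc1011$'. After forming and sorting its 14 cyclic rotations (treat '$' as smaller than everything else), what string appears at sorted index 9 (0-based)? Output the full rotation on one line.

Answer: c1011$c01cccac

Derivation:
All 14 rotations (rotation i = S[i:]+S[:i]):
  rot[0] = c01cccacc1011$
  rot[1] = 01cccacc1011$c
  rot[2] = 1cccacc1011$c0
  rot[3] = cccacc1011$c01
  rot[4] = ccacc1011$c01c
  rot[5] = cacc1011$c01cc
  rot[6] = acc1011$c01ccc
  rot[7] = cc1011$c01ccca
  rot[8] = c1011$c01cccac
  rot[9] = 1011$c01cccacc
  rot[10] = 011$c01cccacc1
  rot[11] = 11$c01cccacc10
  rot[12] = 1$c01cccacc101
  rot[13] = $c01cccacc1011
Sorted (with $ < everything):
  sorted[0] = $c01cccacc1011
  sorted[1] = 011$c01cccacc1
  sorted[2] = 01cccacc1011$c
  sorted[3] = 1$c01cccacc101
  sorted[4] = 1011$c01cccacc
  sorted[5] = 11$c01cccacc10
  sorted[6] = 1cccacc1011$c0
  sorted[7] = acc1011$c01ccc
  sorted[8] = c01cccacc1011$
  sorted[9] = c1011$c01cccac
  sorted[10] = cacc1011$c01cc
  sorted[11] = cc1011$c01ccca
  sorted[12] = ccacc1011$c01c
  sorted[13] = cccacc1011$c01
sorted[9] = c1011$c01cccac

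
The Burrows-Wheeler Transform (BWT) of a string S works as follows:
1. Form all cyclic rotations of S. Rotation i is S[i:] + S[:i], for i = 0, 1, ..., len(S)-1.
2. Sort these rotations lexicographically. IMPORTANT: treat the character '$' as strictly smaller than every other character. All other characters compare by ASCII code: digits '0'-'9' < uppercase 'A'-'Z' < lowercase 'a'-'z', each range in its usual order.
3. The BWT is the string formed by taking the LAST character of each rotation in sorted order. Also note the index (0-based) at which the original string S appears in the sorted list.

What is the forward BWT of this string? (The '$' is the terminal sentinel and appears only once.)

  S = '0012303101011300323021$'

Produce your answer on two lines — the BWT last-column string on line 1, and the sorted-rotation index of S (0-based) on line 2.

Answer: 1$311033023000103112200
1

Derivation:
All 23 rotations (rotation i = S[i:]+S[:i]):
  rot[0] = 0012303101011300323021$
  rot[1] = 012303101011300323021$0
  rot[2] = 12303101011300323021$00
  rot[3] = 2303101011300323021$001
  rot[4] = 303101011300323021$0012
  rot[5] = 03101011300323021$00123
  rot[6] = 3101011300323021$001230
  rot[7] = 101011300323021$0012303
  rot[8] = 01011300323021$00123031
  rot[9] = 1011300323021$001230310
  rot[10] = 011300323021$0012303101
  rot[11] = 11300323021$00123031010
  rot[12] = 1300323021$001230310101
  rot[13] = 300323021$0012303101011
  rot[14] = 00323021$00123031010113
  rot[15] = 0323021$001230310101130
  rot[16] = 323021$0012303101011300
  rot[17] = 23021$00123031010113003
  rot[18] = 3021$001230310101130032
  rot[19] = 021$0012303101011300323
  rot[20] = 21$00123031010113003230
  rot[21] = 1$001230310101130032302
  rot[22] = $0012303101011300323021
Sorted (with $ < everything):
  sorted[0] = $0012303101011300323021  (last char: '1')
  sorted[1] = 0012303101011300323021$  (last char: '$')
  sorted[2] = 00323021$00123031010113  (last char: '3')
  sorted[3] = 01011300323021$00123031  (last char: '1')
  sorted[4] = 011300323021$0012303101  (last char: '1')
  sorted[5] = 012303101011300323021$0  (last char: '0')
  sorted[6] = 021$0012303101011300323  (last char: '3')
  sorted[7] = 03101011300323021$00123  (last char: '3')
  sorted[8] = 0323021$001230310101130  (last char: '0')
  sorted[9] = 1$001230310101130032302  (last char: '2')
  sorted[10] = 101011300323021$0012303  (last char: '3')
  sorted[11] = 1011300323021$001230310  (last char: '0')
  sorted[12] = 11300323021$00123031010  (last char: '0')
  sorted[13] = 12303101011300323021$00  (last char: '0')
  sorted[14] = 1300323021$001230310101  (last char: '1')
  sorted[15] = 21$00123031010113003230  (last char: '0')
  sorted[16] = 23021$00123031010113003  (last char: '3')
  sorted[17] = 2303101011300323021$001  (last char: '1')
  sorted[18] = 300323021$0012303101011  (last char: '1')
  sorted[19] = 3021$001230310101130032  (last char: '2')
  sorted[20] = 303101011300323021$0012  (last char: '2')
  sorted[21] = 3101011300323021$001230  (last char: '0')
  sorted[22] = 323021$0012303101011300  (last char: '0')
Last column: 1$311033023000103112200
Original string S is at sorted index 1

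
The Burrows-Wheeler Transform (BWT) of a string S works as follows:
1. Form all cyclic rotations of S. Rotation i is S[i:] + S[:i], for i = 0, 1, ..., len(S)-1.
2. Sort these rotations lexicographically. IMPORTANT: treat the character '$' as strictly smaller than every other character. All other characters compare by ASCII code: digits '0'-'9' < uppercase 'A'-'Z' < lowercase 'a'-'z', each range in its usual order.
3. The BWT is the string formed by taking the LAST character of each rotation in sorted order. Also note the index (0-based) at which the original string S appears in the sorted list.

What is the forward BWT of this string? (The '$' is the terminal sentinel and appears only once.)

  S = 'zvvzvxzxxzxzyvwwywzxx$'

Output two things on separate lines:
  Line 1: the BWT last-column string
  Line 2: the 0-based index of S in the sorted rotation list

Answer: xzyzvvwyxzzvxzzw$vwxxx
16

Derivation:
All 22 rotations (rotation i = S[i:]+S[:i]):
  rot[0] = zvvzvxzxxzxzyvwwywzxx$
  rot[1] = vvzvxzxxzxzyvwwywzxx$z
  rot[2] = vzvxzxxzxzyvwwywzxx$zv
  rot[3] = zvxzxxzxzyvwwywzxx$zvv
  rot[4] = vxzxxzxzyvwwywzxx$zvvz
  rot[5] = xzxxzxzyvwwywzxx$zvvzv
  rot[6] = zxxzxzyvwwywzxx$zvvzvx
  rot[7] = xxzxzyvwwywzxx$zvvzvxz
  rot[8] = xzxzyvwwywzxx$zvvzvxzx
  rot[9] = zxzyvwwywzxx$zvvzvxzxx
  rot[10] = xzyvwwywzxx$zvvzvxzxxz
  rot[11] = zyvwwywzxx$zvvzvxzxxzx
  rot[12] = yvwwywzxx$zvvzvxzxxzxz
  rot[13] = vwwywzxx$zvvzvxzxxzxzy
  rot[14] = wwywzxx$zvvzvxzxxzxzyv
  rot[15] = wywzxx$zvvzvxzxxzxzyvw
  rot[16] = ywzxx$zvvzvxzxxzxzyvww
  rot[17] = wzxx$zvvzvxzxxzxzyvwwy
  rot[18] = zxx$zvvzvxzxxzxzyvwwyw
  rot[19] = xx$zvvzvxzxxzxzyvwwywz
  rot[20] = x$zvvzvxzxxzxzyvwwywzx
  rot[21] = $zvvzvxzxxzxzyvwwywzxx
Sorted (with $ < everything):
  sorted[0] = $zvvzvxzxxzxzyvwwywzxx  (last char: 'x')
  sorted[1] = vvzvxzxxzxzyvwwywzxx$z  (last char: 'z')
  sorted[2] = vwwywzxx$zvvzvxzxxzxzy  (last char: 'y')
  sorted[3] = vxzxxzxzyvwwywzxx$zvvz  (last char: 'z')
  sorted[4] = vzvxzxxzxzyvwwywzxx$zv  (last char: 'v')
  sorted[5] = wwywzxx$zvvzvxzxxzxzyv  (last char: 'v')
  sorted[6] = wywzxx$zvvzvxzxxzxzyvw  (last char: 'w')
  sorted[7] = wzxx$zvvzvxzxxzxzyvwwy  (last char: 'y')
  sorted[8] = x$zvvzvxzxxzxzyvwwywzx  (last char: 'x')
  sorted[9] = xx$zvvzvxzxxzxzyvwwywz  (last char: 'z')
  sorted[10] = xxzxzyvwwywzxx$zvvzvxz  (last char: 'z')
  sorted[11] = xzxxzxzyvwwywzxx$zvvzv  (last char: 'v')
  sorted[12] = xzxzyvwwywzxx$zvvzvxzx  (last char: 'x')
  sorted[13] = xzyvwwywzxx$zvvzvxzxxz  (last char: 'z')
  sorted[14] = yvwwywzxx$zvvzvxzxxzxz  (last char: 'z')
  sorted[15] = ywzxx$zvvzvxzxxzxzyvww  (last char: 'w')
  sorted[16] = zvvzvxzxxzxzyvwwywzxx$  (last char: '$')
  sorted[17] = zvxzxxzxzyvwwywzxx$zvv  (last char: 'v')
  sorted[18] = zxx$zvvzvxzxxzxzyvwwyw  (last char: 'w')
  sorted[19] = zxxzxzyvwwywzxx$zvvzvx  (last char: 'x')
  sorted[20] = zxzyvwwywzxx$zvvzvxzxx  (last char: 'x')
  sorted[21] = zyvwwywzxx$zvvzvxzxxzx  (last char: 'x')
Last column: xzyzvvwyxzzvxzzw$vwxxx
Original string S is at sorted index 16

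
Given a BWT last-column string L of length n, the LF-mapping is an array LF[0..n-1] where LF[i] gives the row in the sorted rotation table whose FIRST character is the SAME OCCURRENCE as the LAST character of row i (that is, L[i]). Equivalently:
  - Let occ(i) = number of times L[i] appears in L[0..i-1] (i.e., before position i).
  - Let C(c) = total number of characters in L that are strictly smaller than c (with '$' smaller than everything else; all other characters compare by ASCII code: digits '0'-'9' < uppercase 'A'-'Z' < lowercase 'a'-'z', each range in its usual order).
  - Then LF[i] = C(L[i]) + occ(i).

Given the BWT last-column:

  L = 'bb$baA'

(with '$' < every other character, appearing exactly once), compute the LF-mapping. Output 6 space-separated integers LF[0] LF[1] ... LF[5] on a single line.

Answer: 3 4 0 5 2 1

Derivation:
Char counts: '$':1, 'A':1, 'a':1, 'b':3
C (first-col start): C('$')=0, C('A')=1, C('a')=2, C('b')=3
L[0]='b': occ=0, LF[0]=C('b')+0=3+0=3
L[1]='b': occ=1, LF[1]=C('b')+1=3+1=4
L[2]='$': occ=0, LF[2]=C('$')+0=0+0=0
L[3]='b': occ=2, LF[3]=C('b')+2=3+2=5
L[4]='a': occ=0, LF[4]=C('a')+0=2+0=2
L[5]='A': occ=0, LF[5]=C('A')+0=1+0=1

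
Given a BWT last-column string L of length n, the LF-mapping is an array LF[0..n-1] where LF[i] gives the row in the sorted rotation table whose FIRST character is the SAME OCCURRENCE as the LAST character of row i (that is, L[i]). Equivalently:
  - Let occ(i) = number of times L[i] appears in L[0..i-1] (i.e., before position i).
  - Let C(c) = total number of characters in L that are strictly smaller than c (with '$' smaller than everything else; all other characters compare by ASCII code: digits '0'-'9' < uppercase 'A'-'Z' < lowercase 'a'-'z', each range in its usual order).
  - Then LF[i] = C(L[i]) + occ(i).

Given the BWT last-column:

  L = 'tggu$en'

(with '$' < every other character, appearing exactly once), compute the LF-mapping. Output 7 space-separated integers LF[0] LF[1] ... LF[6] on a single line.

Char counts: '$':1, 'e':1, 'g':2, 'n':1, 't':1, 'u':1
C (first-col start): C('$')=0, C('e')=1, C('g')=2, C('n')=4, C('t')=5, C('u')=6
L[0]='t': occ=0, LF[0]=C('t')+0=5+0=5
L[1]='g': occ=0, LF[1]=C('g')+0=2+0=2
L[2]='g': occ=1, LF[2]=C('g')+1=2+1=3
L[3]='u': occ=0, LF[3]=C('u')+0=6+0=6
L[4]='$': occ=0, LF[4]=C('$')+0=0+0=0
L[5]='e': occ=0, LF[5]=C('e')+0=1+0=1
L[6]='n': occ=0, LF[6]=C('n')+0=4+0=4

Answer: 5 2 3 6 0 1 4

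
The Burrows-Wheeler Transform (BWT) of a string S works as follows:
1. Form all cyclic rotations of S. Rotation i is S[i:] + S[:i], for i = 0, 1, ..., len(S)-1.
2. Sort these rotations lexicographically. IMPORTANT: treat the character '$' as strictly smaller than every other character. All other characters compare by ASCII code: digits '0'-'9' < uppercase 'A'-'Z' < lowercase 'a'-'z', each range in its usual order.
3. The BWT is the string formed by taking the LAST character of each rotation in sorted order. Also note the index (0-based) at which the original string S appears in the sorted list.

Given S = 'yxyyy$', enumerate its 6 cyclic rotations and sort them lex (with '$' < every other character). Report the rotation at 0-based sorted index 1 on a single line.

Answer: xyyy$y

Derivation:
All 6 rotations (rotation i = S[i:]+S[:i]):
  rot[0] = yxyyy$
  rot[1] = xyyy$y
  rot[2] = yyy$yx
  rot[3] = yy$yxy
  rot[4] = y$yxyy
  rot[5] = $yxyyy
Sorted (with $ < everything):
  sorted[0] = $yxyyy
  sorted[1] = xyyy$y
  sorted[2] = y$yxyy
  sorted[3] = yxyyy$
  sorted[4] = yy$yxy
  sorted[5] = yyy$yx
sorted[1] = xyyy$y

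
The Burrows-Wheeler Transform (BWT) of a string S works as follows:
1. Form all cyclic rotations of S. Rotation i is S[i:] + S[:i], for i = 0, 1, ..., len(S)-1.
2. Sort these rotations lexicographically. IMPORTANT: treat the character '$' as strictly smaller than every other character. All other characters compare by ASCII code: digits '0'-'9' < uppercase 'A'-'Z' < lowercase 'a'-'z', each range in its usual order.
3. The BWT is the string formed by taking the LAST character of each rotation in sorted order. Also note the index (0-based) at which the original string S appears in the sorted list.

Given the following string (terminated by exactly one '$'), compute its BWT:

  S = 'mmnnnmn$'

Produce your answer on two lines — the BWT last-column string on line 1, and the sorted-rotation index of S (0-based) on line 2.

Answer: n$nmmnnm
1

Derivation:
All 8 rotations (rotation i = S[i:]+S[:i]):
  rot[0] = mmnnnmn$
  rot[1] = mnnnmn$m
  rot[2] = nnnmn$mm
  rot[3] = nnmn$mmn
  rot[4] = nmn$mmnn
  rot[5] = mn$mmnnn
  rot[6] = n$mmnnnm
  rot[7] = $mmnnnmn
Sorted (with $ < everything):
  sorted[0] = $mmnnnmn  (last char: 'n')
  sorted[1] = mmnnnmn$  (last char: '$')
  sorted[2] = mn$mmnnn  (last char: 'n')
  sorted[3] = mnnnmn$m  (last char: 'm')
  sorted[4] = n$mmnnnm  (last char: 'm')
  sorted[5] = nmn$mmnn  (last char: 'n')
  sorted[6] = nnmn$mmn  (last char: 'n')
  sorted[7] = nnnmn$mm  (last char: 'm')
Last column: n$nmmnnm
Original string S is at sorted index 1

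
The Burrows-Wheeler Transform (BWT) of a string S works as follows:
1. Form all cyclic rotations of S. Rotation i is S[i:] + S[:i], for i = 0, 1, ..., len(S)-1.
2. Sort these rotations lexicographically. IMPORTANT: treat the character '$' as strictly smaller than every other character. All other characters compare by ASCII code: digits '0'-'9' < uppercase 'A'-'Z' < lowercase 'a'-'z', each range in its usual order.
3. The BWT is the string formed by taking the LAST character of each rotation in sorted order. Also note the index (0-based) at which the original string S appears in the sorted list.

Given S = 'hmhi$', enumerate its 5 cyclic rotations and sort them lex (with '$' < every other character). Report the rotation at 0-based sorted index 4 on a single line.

All 5 rotations (rotation i = S[i:]+S[:i]):
  rot[0] = hmhi$
  rot[1] = mhi$h
  rot[2] = hi$hm
  rot[3] = i$hmh
  rot[4] = $hmhi
Sorted (with $ < everything):
  sorted[0] = $hmhi
  sorted[1] = hi$hm
  sorted[2] = hmhi$
  sorted[3] = i$hmh
  sorted[4] = mhi$h
sorted[4] = mhi$h

Answer: mhi$h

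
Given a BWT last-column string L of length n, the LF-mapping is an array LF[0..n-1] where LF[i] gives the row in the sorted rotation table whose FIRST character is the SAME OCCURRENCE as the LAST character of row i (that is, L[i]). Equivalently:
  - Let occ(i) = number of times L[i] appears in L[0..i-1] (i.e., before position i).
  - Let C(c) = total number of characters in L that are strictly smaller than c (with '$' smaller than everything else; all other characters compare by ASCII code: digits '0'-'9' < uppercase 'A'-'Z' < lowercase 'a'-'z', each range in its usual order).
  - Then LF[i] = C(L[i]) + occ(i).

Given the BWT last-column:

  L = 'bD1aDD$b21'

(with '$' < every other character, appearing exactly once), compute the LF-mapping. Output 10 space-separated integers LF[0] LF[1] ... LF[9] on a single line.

Answer: 8 4 1 7 5 6 0 9 3 2

Derivation:
Char counts: '$':1, '1':2, '2':1, 'D':3, 'a':1, 'b':2
C (first-col start): C('$')=0, C('1')=1, C('2')=3, C('D')=4, C('a')=7, C('b')=8
L[0]='b': occ=0, LF[0]=C('b')+0=8+0=8
L[1]='D': occ=0, LF[1]=C('D')+0=4+0=4
L[2]='1': occ=0, LF[2]=C('1')+0=1+0=1
L[3]='a': occ=0, LF[3]=C('a')+0=7+0=7
L[4]='D': occ=1, LF[4]=C('D')+1=4+1=5
L[5]='D': occ=2, LF[5]=C('D')+2=4+2=6
L[6]='$': occ=0, LF[6]=C('$')+0=0+0=0
L[7]='b': occ=1, LF[7]=C('b')+1=8+1=9
L[8]='2': occ=0, LF[8]=C('2')+0=3+0=3
L[9]='1': occ=1, LF[9]=C('1')+1=1+1=2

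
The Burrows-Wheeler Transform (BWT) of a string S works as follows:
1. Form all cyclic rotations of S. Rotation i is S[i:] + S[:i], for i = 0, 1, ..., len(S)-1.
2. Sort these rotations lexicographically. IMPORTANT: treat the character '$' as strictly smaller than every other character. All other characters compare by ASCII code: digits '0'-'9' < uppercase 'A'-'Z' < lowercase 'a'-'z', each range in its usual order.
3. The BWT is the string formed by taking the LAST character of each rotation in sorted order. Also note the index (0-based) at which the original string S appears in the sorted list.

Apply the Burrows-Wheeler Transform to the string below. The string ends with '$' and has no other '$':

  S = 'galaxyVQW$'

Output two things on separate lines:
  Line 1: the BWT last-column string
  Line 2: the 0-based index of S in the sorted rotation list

All 10 rotations (rotation i = S[i:]+S[:i]):
  rot[0] = galaxyVQW$
  rot[1] = alaxyVQW$g
  rot[2] = laxyVQW$ga
  rot[3] = axyVQW$gal
  rot[4] = xyVQW$gala
  rot[5] = yVQW$galax
  rot[6] = VQW$galaxy
  rot[7] = QW$galaxyV
  rot[8] = W$galaxyVQ
  rot[9] = $galaxyVQW
Sorted (with $ < everything):
  sorted[0] = $galaxyVQW  (last char: 'W')
  sorted[1] = QW$galaxyV  (last char: 'V')
  sorted[2] = VQW$galaxy  (last char: 'y')
  sorted[3] = W$galaxyVQ  (last char: 'Q')
  sorted[4] = alaxyVQW$g  (last char: 'g')
  sorted[5] = axyVQW$gal  (last char: 'l')
  sorted[6] = galaxyVQW$  (last char: '$')
  sorted[7] = laxyVQW$ga  (last char: 'a')
  sorted[8] = xyVQW$gala  (last char: 'a')
  sorted[9] = yVQW$galax  (last char: 'x')
Last column: WVyQgl$aax
Original string S is at sorted index 6

Answer: WVyQgl$aax
6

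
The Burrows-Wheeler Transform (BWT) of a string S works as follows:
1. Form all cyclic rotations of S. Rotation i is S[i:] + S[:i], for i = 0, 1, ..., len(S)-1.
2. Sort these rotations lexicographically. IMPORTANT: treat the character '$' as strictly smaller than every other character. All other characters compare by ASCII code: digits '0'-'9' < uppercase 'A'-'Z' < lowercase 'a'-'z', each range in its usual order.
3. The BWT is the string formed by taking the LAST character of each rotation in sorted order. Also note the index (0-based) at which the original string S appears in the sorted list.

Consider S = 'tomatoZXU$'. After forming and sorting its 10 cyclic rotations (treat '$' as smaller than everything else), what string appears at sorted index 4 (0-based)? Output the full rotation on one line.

All 10 rotations (rotation i = S[i:]+S[:i]):
  rot[0] = tomatoZXU$
  rot[1] = omatoZXU$t
  rot[2] = matoZXU$to
  rot[3] = atoZXU$tom
  rot[4] = toZXU$toma
  rot[5] = oZXU$tomat
  rot[6] = ZXU$tomato
  rot[7] = XU$tomatoZ
  rot[8] = U$tomatoZX
  rot[9] = $tomatoZXU
Sorted (with $ < everything):
  sorted[0] = $tomatoZXU
  sorted[1] = U$tomatoZX
  sorted[2] = XU$tomatoZ
  sorted[3] = ZXU$tomato
  sorted[4] = atoZXU$tom
  sorted[5] = matoZXU$to
  sorted[6] = oZXU$tomat
  sorted[7] = omatoZXU$t
  sorted[8] = toZXU$toma
  sorted[9] = tomatoZXU$
sorted[4] = atoZXU$tom

Answer: atoZXU$tom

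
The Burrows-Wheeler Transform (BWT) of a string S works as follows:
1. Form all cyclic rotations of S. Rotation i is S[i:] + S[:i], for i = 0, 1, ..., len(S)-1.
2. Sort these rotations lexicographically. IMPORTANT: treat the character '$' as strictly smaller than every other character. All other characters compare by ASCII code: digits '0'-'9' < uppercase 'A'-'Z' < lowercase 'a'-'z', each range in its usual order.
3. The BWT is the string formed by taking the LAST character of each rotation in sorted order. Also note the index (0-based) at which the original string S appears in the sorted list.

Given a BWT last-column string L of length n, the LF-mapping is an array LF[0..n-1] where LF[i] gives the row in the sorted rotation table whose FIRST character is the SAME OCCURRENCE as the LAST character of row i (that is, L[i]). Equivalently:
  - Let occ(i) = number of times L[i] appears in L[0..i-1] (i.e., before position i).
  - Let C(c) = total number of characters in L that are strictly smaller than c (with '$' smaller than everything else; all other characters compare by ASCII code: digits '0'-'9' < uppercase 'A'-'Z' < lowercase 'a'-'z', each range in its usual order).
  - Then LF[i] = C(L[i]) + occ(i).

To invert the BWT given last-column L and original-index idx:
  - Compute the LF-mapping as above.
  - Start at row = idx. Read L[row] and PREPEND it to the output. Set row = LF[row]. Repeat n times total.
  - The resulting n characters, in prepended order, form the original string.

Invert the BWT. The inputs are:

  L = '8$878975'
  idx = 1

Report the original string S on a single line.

Answer: 5987788$

Derivation:
LF mapping: 4 0 5 2 6 7 3 1
Walk LF starting at row 1, prepending L[row]:
  step 1: row=1, L[1]='$', prepend. Next row=LF[1]=0
  step 2: row=0, L[0]='8', prepend. Next row=LF[0]=4
  step 3: row=4, L[4]='8', prepend. Next row=LF[4]=6
  step 4: row=6, L[6]='7', prepend. Next row=LF[6]=3
  step 5: row=3, L[3]='7', prepend. Next row=LF[3]=2
  step 6: row=2, L[2]='8', prepend. Next row=LF[2]=5
  step 7: row=5, L[5]='9', prepend. Next row=LF[5]=7
  step 8: row=7, L[7]='5', prepend. Next row=LF[7]=1
Reversed output: 5987788$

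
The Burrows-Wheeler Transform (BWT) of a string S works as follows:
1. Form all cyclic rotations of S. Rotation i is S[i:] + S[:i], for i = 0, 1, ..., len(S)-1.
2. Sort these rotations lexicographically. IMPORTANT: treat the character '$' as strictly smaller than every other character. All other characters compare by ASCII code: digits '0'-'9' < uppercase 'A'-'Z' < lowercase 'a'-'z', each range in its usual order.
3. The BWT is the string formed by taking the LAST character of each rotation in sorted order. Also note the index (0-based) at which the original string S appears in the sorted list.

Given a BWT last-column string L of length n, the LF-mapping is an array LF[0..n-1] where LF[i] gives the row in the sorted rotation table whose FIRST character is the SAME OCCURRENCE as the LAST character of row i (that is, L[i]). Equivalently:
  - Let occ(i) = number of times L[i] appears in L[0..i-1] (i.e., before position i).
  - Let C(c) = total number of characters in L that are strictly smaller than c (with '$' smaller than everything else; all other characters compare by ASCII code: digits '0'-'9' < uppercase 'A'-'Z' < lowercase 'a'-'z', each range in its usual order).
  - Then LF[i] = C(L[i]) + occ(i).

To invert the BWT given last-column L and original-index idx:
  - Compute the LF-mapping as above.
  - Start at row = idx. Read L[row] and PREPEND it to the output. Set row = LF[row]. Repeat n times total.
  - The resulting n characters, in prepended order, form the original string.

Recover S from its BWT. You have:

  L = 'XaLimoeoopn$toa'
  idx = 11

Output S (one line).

Answer: onomatopoeiaLX$

Derivation:
LF mapping: 2 3 1 6 7 9 5 10 11 13 8 0 14 12 4
Walk LF starting at row 11, prepending L[row]:
  step 1: row=11, L[11]='$', prepend. Next row=LF[11]=0
  step 2: row=0, L[0]='X', prepend. Next row=LF[0]=2
  step 3: row=2, L[2]='L', prepend. Next row=LF[2]=1
  step 4: row=1, L[1]='a', prepend. Next row=LF[1]=3
  step 5: row=3, L[3]='i', prepend. Next row=LF[3]=6
  step 6: row=6, L[6]='e', prepend. Next row=LF[6]=5
  step 7: row=5, L[5]='o', prepend. Next row=LF[5]=9
  step 8: row=9, L[9]='p', prepend. Next row=LF[9]=13
  step 9: row=13, L[13]='o', prepend. Next row=LF[13]=12
  step 10: row=12, L[12]='t', prepend. Next row=LF[12]=14
  step 11: row=14, L[14]='a', prepend. Next row=LF[14]=4
  step 12: row=4, L[4]='m', prepend. Next row=LF[4]=7
  step 13: row=7, L[7]='o', prepend. Next row=LF[7]=10
  step 14: row=10, L[10]='n', prepend. Next row=LF[10]=8
  step 15: row=8, L[8]='o', prepend. Next row=LF[8]=11
Reversed output: onomatopoeiaLX$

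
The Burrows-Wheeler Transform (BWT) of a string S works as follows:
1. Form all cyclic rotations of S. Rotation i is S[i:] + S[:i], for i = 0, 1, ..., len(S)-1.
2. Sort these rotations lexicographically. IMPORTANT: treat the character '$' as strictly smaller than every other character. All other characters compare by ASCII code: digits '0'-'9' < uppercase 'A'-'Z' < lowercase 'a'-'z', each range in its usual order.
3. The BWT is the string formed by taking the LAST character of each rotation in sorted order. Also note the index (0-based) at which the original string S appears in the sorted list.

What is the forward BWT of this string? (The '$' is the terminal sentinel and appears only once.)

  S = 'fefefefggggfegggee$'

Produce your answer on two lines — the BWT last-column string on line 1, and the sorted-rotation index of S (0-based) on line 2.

Answer: eegffff$eegeggggegf
7

Derivation:
All 19 rotations (rotation i = S[i:]+S[:i]):
  rot[0] = fefefefggggfegggee$
  rot[1] = efefefggggfegggee$f
  rot[2] = fefefggggfegggee$fe
  rot[3] = efefggggfegggee$fef
  rot[4] = fefggggfegggee$fefe
  rot[5] = efggggfegggee$fefef
  rot[6] = fggggfegggee$fefefe
  rot[7] = ggggfegggee$fefefef
  rot[8] = gggfegggee$fefefefg
  rot[9] = ggfegggee$fefefefgg
  rot[10] = gfegggee$fefefefggg
  rot[11] = fegggee$fefefefgggg
  rot[12] = egggee$fefefefggggf
  rot[13] = gggee$fefefefggggfe
  rot[14] = ggee$fefefefggggfeg
  rot[15] = gee$fefefefggggfegg
  rot[16] = ee$fefefefggggfeggg
  rot[17] = e$fefefefggggfeggge
  rot[18] = $fefefefggggfegggee
Sorted (with $ < everything):
  sorted[0] = $fefefefggggfegggee  (last char: 'e')
  sorted[1] = e$fefefefggggfeggge  (last char: 'e')
  sorted[2] = ee$fefefefggggfeggg  (last char: 'g')
  sorted[3] = efefefggggfegggee$f  (last char: 'f')
  sorted[4] = efefggggfegggee$fef  (last char: 'f')
  sorted[5] = efggggfegggee$fefef  (last char: 'f')
  sorted[6] = egggee$fefefefggggf  (last char: 'f')
  sorted[7] = fefefefggggfegggee$  (last char: '$')
  sorted[8] = fefefggggfegggee$fe  (last char: 'e')
  sorted[9] = fefggggfegggee$fefe  (last char: 'e')
  sorted[10] = fegggee$fefefefgggg  (last char: 'g')
  sorted[11] = fggggfegggee$fefefe  (last char: 'e')
  sorted[12] = gee$fefefefggggfegg  (last char: 'g')
  sorted[13] = gfegggee$fefefefggg  (last char: 'g')
  sorted[14] = ggee$fefefefggggfeg  (last char: 'g')
  sorted[15] = ggfegggee$fefefefgg  (last char: 'g')
  sorted[16] = gggee$fefefefggggfe  (last char: 'e')
  sorted[17] = gggfegggee$fefefefg  (last char: 'g')
  sorted[18] = ggggfegggee$fefefef  (last char: 'f')
Last column: eegffff$eegeggggegf
Original string S is at sorted index 7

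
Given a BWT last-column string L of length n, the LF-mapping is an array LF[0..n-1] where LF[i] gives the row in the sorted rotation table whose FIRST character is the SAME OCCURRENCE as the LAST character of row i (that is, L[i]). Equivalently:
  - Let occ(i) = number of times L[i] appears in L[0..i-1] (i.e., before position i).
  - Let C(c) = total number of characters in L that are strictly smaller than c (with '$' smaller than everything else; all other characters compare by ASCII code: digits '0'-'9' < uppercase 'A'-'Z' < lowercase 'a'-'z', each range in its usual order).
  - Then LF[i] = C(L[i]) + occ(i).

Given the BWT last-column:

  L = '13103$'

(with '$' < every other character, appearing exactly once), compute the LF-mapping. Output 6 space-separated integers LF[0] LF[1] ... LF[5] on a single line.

Char counts: '$':1, '0':1, '1':2, '3':2
C (first-col start): C('$')=0, C('0')=1, C('1')=2, C('3')=4
L[0]='1': occ=0, LF[0]=C('1')+0=2+0=2
L[1]='3': occ=0, LF[1]=C('3')+0=4+0=4
L[2]='1': occ=1, LF[2]=C('1')+1=2+1=3
L[3]='0': occ=0, LF[3]=C('0')+0=1+0=1
L[4]='3': occ=1, LF[4]=C('3')+1=4+1=5
L[5]='$': occ=0, LF[5]=C('$')+0=0+0=0

Answer: 2 4 3 1 5 0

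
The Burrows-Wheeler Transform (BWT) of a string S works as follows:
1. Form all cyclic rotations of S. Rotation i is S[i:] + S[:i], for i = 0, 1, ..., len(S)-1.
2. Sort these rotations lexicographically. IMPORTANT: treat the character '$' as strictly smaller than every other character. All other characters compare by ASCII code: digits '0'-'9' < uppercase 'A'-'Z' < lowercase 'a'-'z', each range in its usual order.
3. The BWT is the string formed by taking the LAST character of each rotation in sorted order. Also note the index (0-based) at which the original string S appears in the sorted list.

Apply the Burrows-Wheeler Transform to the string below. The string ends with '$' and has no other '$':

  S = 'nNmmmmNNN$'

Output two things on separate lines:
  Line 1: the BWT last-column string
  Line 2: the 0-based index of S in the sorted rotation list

All 10 rotations (rotation i = S[i:]+S[:i]):
  rot[0] = nNmmmmNNN$
  rot[1] = NmmmmNNN$n
  rot[2] = mmmmNNN$nN
  rot[3] = mmmNNN$nNm
  rot[4] = mmNNN$nNmm
  rot[5] = mNNN$nNmmm
  rot[6] = NNN$nNmmmm
  rot[7] = NN$nNmmmmN
  rot[8] = N$nNmmmmNN
  rot[9] = $nNmmmmNNN
Sorted (with $ < everything):
  sorted[0] = $nNmmmmNNN  (last char: 'N')
  sorted[1] = N$nNmmmmNN  (last char: 'N')
  sorted[2] = NN$nNmmmmN  (last char: 'N')
  sorted[3] = NNN$nNmmmm  (last char: 'm')
  sorted[4] = NmmmmNNN$n  (last char: 'n')
  sorted[5] = mNNN$nNmmm  (last char: 'm')
  sorted[6] = mmNNN$nNmm  (last char: 'm')
  sorted[7] = mmmNNN$nNm  (last char: 'm')
  sorted[8] = mmmmNNN$nN  (last char: 'N')
  sorted[9] = nNmmmmNNN$  (last char: '$')
Last column: NNNmnmmmN$
Original string S is at sorted index 9

Answer: NNNmnmmmN$
9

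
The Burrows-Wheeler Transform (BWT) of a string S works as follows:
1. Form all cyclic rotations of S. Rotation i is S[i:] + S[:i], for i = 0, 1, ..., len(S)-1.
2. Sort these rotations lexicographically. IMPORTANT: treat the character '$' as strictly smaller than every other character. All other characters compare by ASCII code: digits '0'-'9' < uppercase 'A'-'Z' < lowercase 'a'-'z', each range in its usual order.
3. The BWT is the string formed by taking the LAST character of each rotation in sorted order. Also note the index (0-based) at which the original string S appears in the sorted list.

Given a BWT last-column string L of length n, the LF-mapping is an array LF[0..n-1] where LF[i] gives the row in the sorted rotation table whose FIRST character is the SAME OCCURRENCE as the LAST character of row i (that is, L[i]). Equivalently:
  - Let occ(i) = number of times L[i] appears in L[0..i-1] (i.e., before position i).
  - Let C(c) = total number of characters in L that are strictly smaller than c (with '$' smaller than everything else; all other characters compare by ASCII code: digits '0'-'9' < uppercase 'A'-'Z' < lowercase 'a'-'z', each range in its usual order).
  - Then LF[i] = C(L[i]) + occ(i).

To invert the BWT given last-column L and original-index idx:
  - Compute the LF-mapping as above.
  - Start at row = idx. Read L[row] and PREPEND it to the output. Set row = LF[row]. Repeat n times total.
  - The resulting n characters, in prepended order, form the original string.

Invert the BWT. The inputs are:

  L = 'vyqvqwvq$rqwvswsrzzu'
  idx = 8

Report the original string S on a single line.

LF mapping: 10 17 1 11 2 14 12 3 0 5 4 15 13 7 16 8 6 18 19 9
Walk LF starting at row 8, prepending L[row]:
  step 1: row=8, L[8]='$', prepend. Next row=LF[8]=0
  step 2: row=0, L[0]='v', prepend. Next row=LF[0]=10
  step 3: row=10, L[10]='q', prepend. Next row=LF[10]=4
  step 4: row=4, L[4]='q', prepend. Next row=LF[4]=2
  step 5: row=2, L[2]='q', prepend. Next row=LF[2]=1
  step 6: row=1, L[1]='y', prepend. Next row=LF[1]=17
  step 7: row=17, L[17]='z', prepend. Next row=LF[17]=18
  step 8: row=18, L[18]='z', prepend. Next row=LF[18]=19
  step 9: row=19, L[19]='u', prepend. Next row=LF[19]=9
  step 10: row=9, L[9]='r', prepend. Next row=LF[9]=5
  step 11: row=5, L[5]='w', prepend. Next row=LF[5]=14
  step 12: row=14, L[14]='w', prepend. Next row=LF[14]=16
  step 13: row=16, L[16]='r', prepend. Next row=LF[16]=6
  step 14: row=6, L[6]='v', prepend. Next row=LF[6]=12
  step 15: row=12, L[12]='v', prepend. Next row=LF[12]=13
  step 16: row=13, L[13]='s', prepend. Next row=LF[13]=7
  step 17: row=7, L[7]='q', prepend. Next row=LF[7]=3
  step 18: row=3, L[3]='v', prepend. Next row=LF[3]=11
  step 19: row=11, L[11]='w', prepend. Next row=LF[11]=15
  step 20: row=15, L[15]='s', prepend. Next row=LF[15]=8
Reversed output: swvqsvvrwwruzzyqqqv$

Answer: swvqsvvrwwruzzyqqqv$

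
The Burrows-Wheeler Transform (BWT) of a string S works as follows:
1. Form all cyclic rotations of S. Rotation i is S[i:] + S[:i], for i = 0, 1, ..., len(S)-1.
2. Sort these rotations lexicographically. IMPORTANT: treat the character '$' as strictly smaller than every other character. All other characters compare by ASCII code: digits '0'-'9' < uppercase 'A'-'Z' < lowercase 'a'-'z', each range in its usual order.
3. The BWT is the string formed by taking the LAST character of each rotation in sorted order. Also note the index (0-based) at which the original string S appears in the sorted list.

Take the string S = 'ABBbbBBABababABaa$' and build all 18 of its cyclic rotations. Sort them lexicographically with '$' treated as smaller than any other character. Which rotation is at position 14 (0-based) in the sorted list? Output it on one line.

All 18 rotations (rotation i = S[i:]+S[:i]):
  rot[0] = ABBbbBBABababABaa$
  rot[1] = BBbbBBABababABaa$A
  rot[2] = BbbBBABababABaa$AB
  rot[3] = bbBBABababABaa$ABB
  rot[4] = bBBABababABaa$ABBb
  rot[5] = BBABababABaa$ABBbb
  rot[6] = BABababABaa$ABBbbB
  rot[7] = ABababABaa$ABBbbBB
  rot[8] = BababABaa$ABBbbBBA
  rot[9] = ababABaa$ABBbbBBAB
  rot[10] = babABaa$ABBbbBBABa
  rot[11] = abABaa$ABBbbBBABab
  rot[12] = bABaa$ABBbbBBABaba
  rot[13] = ABaa$ABBbbBBABabab
  rot[14] = Baa$ABBbbBBABababA
  rot[15] = aa$ABBbbBBABababAB
  rot[16] = a$ABBbbBBABababABa
  rot[17] = $ABBbbBBABababABaa
Sorted (with $ < everything):
  sorted[0] = $ABBbbBBABababABaa
  sorted[1] = ABBbbBBABababABaa$
  sorted[2] = ABaa$ABBbbBBABabab
  sorted[3] = ABababABaa$ABBbbBB
  sorted[4] = BABababABaa$ABBbbB
  sorted[5] = BBABababABaa$ABBbb
  sorted[6] = BBbbBBABababABaa$A
  sorted[7] = Baa$ABBbbBBABababA
  sorted[8] = BababABaa$ABBbbBBA
  sorted[9] = BbbBBABababABaa$AB
  sorted[10] = a$ABBbbBBABababABa
  sorted[11] = aa$ABBbbBBABababAB
  sorted[12] = abABaa$ABBbbBBABab
  sorted[13] = ababABaa$ABBbbBBAB
  sorted[14] = bABaa$ABBbbBBABaba
  sorted[15] = bBBABababABaa$ABBb
  sorted[16] = babABaa$ABBbbBBABa
  sorted[17] = bbBBABababABaa$ABB
sorted[14] = bABaa$ABBbbBBABaba

Answer: bABaa$ABBbbBBABaba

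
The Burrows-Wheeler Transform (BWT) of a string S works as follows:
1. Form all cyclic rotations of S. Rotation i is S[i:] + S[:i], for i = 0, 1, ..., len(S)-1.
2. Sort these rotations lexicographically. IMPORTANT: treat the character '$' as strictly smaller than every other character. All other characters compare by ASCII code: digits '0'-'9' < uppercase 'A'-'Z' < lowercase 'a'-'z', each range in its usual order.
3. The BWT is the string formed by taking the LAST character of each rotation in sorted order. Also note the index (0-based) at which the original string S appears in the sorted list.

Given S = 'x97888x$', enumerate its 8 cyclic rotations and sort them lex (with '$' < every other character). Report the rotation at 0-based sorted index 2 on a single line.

Answer: 888x$x97

Derivation:
All 8 rotations (rotation i = S[i:]+S[:i]):
  rot[0] = x97888x$
  rot[1] = 97888x$x
  rot[2] = 7888x$x9
  rot[3] = 888x$x97
  rot[4] = 88x$x978
  rot[5] = 8x$x9788
  rot[6] = x$x97888
  rot[7] = $x97888x
Sorted (with $ < everything):
  sorted[0] = $x97888x
  sorted[1] = 7888x$x9
  sorted[2] = 888x$x97
  sorted[3] = 88x$x978
  sorted[4] = 8x$x9788
  sorted[5] = 97888x$x
  sorted[6] = x$x97888
  sorted[7] = x97888x$
sorted[2] = 888x$x97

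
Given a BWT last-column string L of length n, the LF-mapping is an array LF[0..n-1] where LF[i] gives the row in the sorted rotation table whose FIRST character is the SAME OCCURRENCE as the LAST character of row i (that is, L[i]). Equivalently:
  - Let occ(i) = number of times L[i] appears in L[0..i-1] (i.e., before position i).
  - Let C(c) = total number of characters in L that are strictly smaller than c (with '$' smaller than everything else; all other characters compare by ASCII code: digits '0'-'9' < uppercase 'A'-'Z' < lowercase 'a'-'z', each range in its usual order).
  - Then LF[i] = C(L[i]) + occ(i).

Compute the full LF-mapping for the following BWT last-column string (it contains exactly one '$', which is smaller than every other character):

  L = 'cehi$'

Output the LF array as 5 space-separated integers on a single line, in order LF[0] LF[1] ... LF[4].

Answer: 1 2 3 4 0

Derivation:
Char counts: '$':1, 'c':1, 'e':1, 'h':1, 'i':1
C (first-col start): C('$')=0, C('c')=1, C('e')=2, C('h')=3, C('i')=4
L[0]='c': occ=0, LF[0]=C('c')+0=1+0=1
L[1]='e': occ=0, LF[1]=C('e')+0=2+0=2
L[2]='h': occ=0, LF[2]=C('h')+0=3+0=3
L[3]='i': occ=0, LF[3]=C('i')+0=4+0=4
L[4]='$': occ=0, LF[4]=C('$')+0=0+0=0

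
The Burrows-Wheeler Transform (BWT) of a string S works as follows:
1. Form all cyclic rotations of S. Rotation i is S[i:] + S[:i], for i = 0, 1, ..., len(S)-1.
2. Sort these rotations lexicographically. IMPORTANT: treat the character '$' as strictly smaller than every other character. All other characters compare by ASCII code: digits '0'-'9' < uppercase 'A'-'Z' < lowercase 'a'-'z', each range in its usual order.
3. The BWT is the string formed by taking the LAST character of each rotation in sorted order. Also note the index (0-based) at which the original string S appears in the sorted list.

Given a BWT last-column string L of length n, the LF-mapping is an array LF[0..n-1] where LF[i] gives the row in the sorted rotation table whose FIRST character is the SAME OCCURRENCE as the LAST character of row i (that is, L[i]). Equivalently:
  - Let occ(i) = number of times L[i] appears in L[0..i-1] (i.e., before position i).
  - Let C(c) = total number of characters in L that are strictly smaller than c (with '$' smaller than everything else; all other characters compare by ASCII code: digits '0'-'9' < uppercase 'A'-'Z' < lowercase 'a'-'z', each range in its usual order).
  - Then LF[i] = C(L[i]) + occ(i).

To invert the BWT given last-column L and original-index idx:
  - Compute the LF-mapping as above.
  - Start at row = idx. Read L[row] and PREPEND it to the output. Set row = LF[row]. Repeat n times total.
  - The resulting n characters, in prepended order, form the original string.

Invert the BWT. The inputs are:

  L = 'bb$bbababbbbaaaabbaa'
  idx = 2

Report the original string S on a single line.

LF mapping: 9 10 0 11 12 1 13 2 14 15 16 17 3 4 5 6 18 19 7 8
Walk LF starting at row 2, prepending L[row]:
  step 1: row=2, L[2]='$', prepend. Next row=LF[2]=0
  step 2: row=0, L[0]='b', prepend. Next row=LF[0]=9
  step 3: row=9, L[9]='b', prepend. Next row=LF[9]=15
  step 4: row=15, L[15]='a', prepend. Next row=LF[15]=6
  step 5: row=6, L[6]='b', prepend. Next row=LF[6]=13
  step 6: row=13, L[13]='a', prepend. Next row=LF[13]=4
  step 7: row=4, L[4]='b', prepend. Next row=LF[4]=12
  step 8: row=12, L[12]='a', prepend. Next row=LF[12]=3
  step 9: row=3, L[3]='b', prepend. Next row=LF[3]=11
  step 10: row=11, L[11]='b', prepend. Next row=LF[11]=17
  step 11: row=17, L[17]='b', prepend. Next row=LF[17]=19
  step 12: row=19, L[19]='a', prepend. Next row=LF[19]=8
  step 13: row=8, L[8]='b', prepend. Next row=LF[8]=14
  step 14: row=14, L[14]='a', prepend. Next row=LF[14]=5
  step 15: row=5, L[5]='a', prepend. Next row=LF[5]=1
  step 16: row=1, L[1]='b', prepend. Next row=LF[1]=10
  step 17: row=10, L[10]='b', prepend. Next row=LF[10]=16
  step 18: row=16, L[16]='b', prepend. Next row=LF[16]=18
  step 19: row=18, L[18]='a', prepend. Next row=LF[18]=7
  step 20: row=7, L[7]='a', prepend. Next row=LF[7]=2
Reversed output: aabbbaababbbabababb$

Answer: aabbbaababbbabababb$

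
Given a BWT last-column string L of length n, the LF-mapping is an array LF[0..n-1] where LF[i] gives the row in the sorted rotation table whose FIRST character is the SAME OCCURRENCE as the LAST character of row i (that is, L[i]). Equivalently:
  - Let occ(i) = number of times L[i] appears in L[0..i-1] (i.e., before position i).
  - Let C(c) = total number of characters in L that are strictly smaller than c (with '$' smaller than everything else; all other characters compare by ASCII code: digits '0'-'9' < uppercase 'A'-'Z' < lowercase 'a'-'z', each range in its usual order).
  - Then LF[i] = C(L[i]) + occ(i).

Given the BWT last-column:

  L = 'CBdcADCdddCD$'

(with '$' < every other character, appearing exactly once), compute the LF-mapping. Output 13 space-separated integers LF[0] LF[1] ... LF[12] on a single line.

Char counts: '$':1, 'A':1, 'B':1, 'C':3, 'D':2, 'c':1, 'd':4
C (first-col start): C('$')=0, C('A')=1, C('B')=2, C('C')=3, C('D')=6, C('c')=8, C('d')=9
L[0]='C': occ=0, LF[0]=C('C')+0=3+0=3
L[1]='B': occ=0, LF[1]=C('B')+0=2+0=2
L[2]='d': occ=0, LF[2]=C('d')+0=9+0=9
L[3]='c': occ=0, LF[3]=C('c')+0=8+0=8
L[4]='A': occ=0, LF[4]=C('A')+0=1+0=1
L[5]='D': occ=0, LF[5]=C('D')+0=6+0=6
L[6]='C': occ=1, LF[6]=C('C')+1=3+1=4
L[7]='d': occ=1, LF[7]=C('d')+1=9+1=10
L[8]='d': occ=2, LF[8]=C('d')+2=9+2=11
L[9]='d': occ=3, LF[9]=C('d')+3=9+3=12
L[10]='C': occ=2, LF[10]=C('C')+2=3+2=5
L[11]='D': occ=1, LF[11]=C('D')+1=6+1=7
L[12]='$': occ=0, LF[12]=C('$')+0=0+0=0

Answer: 3 2 9 8 1 6 4 10 11 12 5 7 0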